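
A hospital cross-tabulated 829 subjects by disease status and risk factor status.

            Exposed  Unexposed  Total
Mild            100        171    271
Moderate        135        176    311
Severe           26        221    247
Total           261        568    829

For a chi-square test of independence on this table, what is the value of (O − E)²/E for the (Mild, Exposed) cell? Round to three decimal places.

Row total (Mild) = 271; column total (Exposed) = 261; N = 829.
Expected count E = 271 × 261 / 829 = 85.3209.
Contribution = (O − E)²/E = (100 − 85.3209)² / 85.3209 = 2.525.

2.525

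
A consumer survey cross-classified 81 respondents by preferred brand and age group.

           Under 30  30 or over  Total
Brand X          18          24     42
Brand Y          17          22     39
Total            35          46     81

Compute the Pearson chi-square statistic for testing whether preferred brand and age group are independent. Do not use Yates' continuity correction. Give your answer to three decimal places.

0.004

Grand total N = 81.
Expected counts (row total × column total / N):
  Brand X, Under 30: 42×35/81 = 18.1481
  Brand X, 30 or over: 42×46/81 = 23.8519
  Brand Y, Under 30: 39×35/81 = 16.8519
  Brand Y, 30 or over: 39×46/81 = 22.1481
Contributions (O − E)²/E:
  (18 − 18.1481)²/18.1481 = 0.0012
  (24 − 23.8519)²/23.8519 = 0.0009
  (17 − 16.8519)²/16.8519 = 0.0013
  (22 − 22.1481)²/22.1481 = 0.0010
χ² = 0.0012 + 0.0009 + 0.0013 + 0.0010 = 0.004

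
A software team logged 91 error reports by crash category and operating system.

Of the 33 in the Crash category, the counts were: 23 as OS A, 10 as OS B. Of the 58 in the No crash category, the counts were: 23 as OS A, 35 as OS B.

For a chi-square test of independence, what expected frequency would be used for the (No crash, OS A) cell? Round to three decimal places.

29.319

Row total (No crash) = 58; column total (OS A) = 46; grand total N = 91.
Expected count = (row total × column total) / N = 58 × 46 / 91 = 29.319.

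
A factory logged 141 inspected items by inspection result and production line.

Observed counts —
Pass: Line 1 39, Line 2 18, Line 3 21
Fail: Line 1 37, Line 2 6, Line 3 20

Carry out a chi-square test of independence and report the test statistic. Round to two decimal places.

Row totals: 78, 63. Column totals: 76, 24, 41. Grand total N = 141.
Expected counts (row total × column total / N):
  Pass, Line 1: 78×76/141 = 42.043
  Pass, Line 2: 78×24/141 = 13.277
  Pass, Line 3: 78×41/141 = 22.681
  Fail, Line 1: 63×76/141 = 33.957
  Fail, Line 2: 63×24/141 = 10.723
  Fail, Line 3: 63×41/141 = 18.319
Contributions (O − E)²/E:
  (39 − 42.043)²/42.043 = 0.2202
  (18 − 13.277)²/13.277 = 1.6801
  (21 − 22.681)²/22.681 = 0.1246
  (37 − 33.957)²/33.957 = 0.2727
  (6 − 10.723)²/10.723 = 2.0803
  (20 − 18.319)²/18.319 = 0.1543
χ² = 0.2202 + 1.6801 + 0.1246 + 0.2727 + 2.0803 + 0.1543 = 4.53

4.53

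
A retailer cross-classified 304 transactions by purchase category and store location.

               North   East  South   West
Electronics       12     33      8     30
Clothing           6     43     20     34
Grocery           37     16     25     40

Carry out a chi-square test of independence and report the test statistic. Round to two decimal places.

42.70

Row totals: 83, 103, 118. Column totals: 55, 92, 53, 104. Grand total N = 304.
Expected counts (row total × column total / N):
  Electronics, North: 83×55/304 = 15.016
  Electronics, East: 83×92/304 = 25.118
  Electronics, South: 83×53/304 = 14.470
  Electronics, West: 83×104/304 = 28.395
  Clothing, North: 103×55/304 = 18.635
  Clothing, East: 103×92/304 = 31.171
  Clothing, South: 103×53/304 = 17.957
  Clothing, West: 103×104/304 = 35.237
  Grocery, North: 118×55/304 = 21.349
  Grocery, East: 118×92/304 = 35.711
  Grocery, South: 118×53/304 = 20.572
  Grocery, West: 118×104/304 = 40.368
Contributions (O − E)²/E:
  (12 − 15.016)²/15.016 = 0.6058
  (33 − 25.118)²/25.118 = 2.4734
  (8 − 14.470)²/14.470 = 2.8929
  (30 − 28.395)²/28.395 = 0.0907
  (6 − 18.635)²/18.635 = 8.5668
  (43 − 31.171)²/31.171 = 4.4890
  (20 − 17.957)²/17.957 = 0.2324
  (34 − 35.237)²/35.237 = 0.0434
  (37 − 21.349)²/21.349 = 11.4738
  (16 − 35.711)²/35.711 = 10.8797
  (25 − 20.572)²/20.572 = 0.9531
  (40 − 40.368)²/40.368 = 0.0034
χ² = 0.6058 + 2.4734 + 2.8929 + 0.0907 + 8.5668 + 4.4890 + 0.2324 + 0.0434 + 11.4738 + 10.8797 + 0.9531 + 0.0034 = 42.70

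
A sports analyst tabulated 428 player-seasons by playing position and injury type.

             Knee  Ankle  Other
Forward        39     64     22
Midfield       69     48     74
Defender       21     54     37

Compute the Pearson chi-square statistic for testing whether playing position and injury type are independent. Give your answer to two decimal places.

34.91

Row totals: 125, 191, 112. Column totals: 129, 166, 133. Grand total N = 428.
Expected counts (row total × column total / N):
  Forward, Knee: 125×129/428 = 37.675
  Forward, Ankle: 125×166/428 = 48.481
  Forward, Other: 125×133/428 = 38.843
  Midfield, Knee: 191×129/428 = 57.568
  Midfield, Ankle: 191×166/428 = 74.079
  Midfield, Other: 191×133/428 = 59.353
  Defender, Knee: 112×129/428 = 33.757
  Defender, Ankle: 112×166/428 = 43.439
  Defender, Other: 112×133/428 = 34.804
Contributions (O − E)²/E:
  (39 − 37.675)²/37.675 = 0.0466
  (64 − 48.481)²/48.481 = 4.9677
  (22 − 38.843)²/38.843 = 7.3034
  (69 − 57.568)²/57.568 = 2.2702
  (48 − 74.079)²/74.079 = 9.1809
  (74 − 59.353)²/59.353 = 3.6146
  (21 − 33.757)²/33.757 = 4.8210
  (54 − 43.439)²/43.439 = 2.5676
  (37 − 34.804)²/34.804 = 0.1386
χ² = 0.0466 + 4.9677 + 7.3034 + 2.2702 + 9.1809 + 3.6146 + 4.8210 + 2.5676 + 0.1386 = 34.91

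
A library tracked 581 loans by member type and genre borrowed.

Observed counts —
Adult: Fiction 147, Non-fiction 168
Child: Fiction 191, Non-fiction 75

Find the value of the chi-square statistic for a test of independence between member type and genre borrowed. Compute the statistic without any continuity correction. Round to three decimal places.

Row totals: 315, 266. Column totals: 338, 243. Grand total N = 581.
Expected counts (row total × column total / N):
  Adult, Fiction: 315×338/581 = 183.2530
  Adult, Non-fiction: 315×243/581 = 131.7470
  Child, Fiction: 266×338/581 = 154.7470
  Child, Non-fiction: 266×243/581 = 111.2530
Contributions (O − E)²/E:
  (147 − 183.2530)²/183.2530 = 7.1719
  (168 − 131.7470)²/131.7470 = 9.9758
  (191 − 154.7470)²/154.7470 = 8.4931
  (75 − 111.2530)²/111.2530 = 11.8134
χ² = 7.1719 + 9.9758 + 8.4931 + 11.8134 = 37.454

37.454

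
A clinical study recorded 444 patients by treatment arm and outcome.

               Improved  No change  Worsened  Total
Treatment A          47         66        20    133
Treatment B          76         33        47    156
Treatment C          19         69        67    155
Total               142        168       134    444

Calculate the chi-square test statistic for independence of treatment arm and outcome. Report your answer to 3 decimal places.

Grand total N = 444.
Expected counts (row total × column total / N):
  Treatment A, Improved: 133×142/444 = 42.5360
  Treatment A, No change: 133×168/444 = 50.3243
  Treatment A, Worsened: 133×134/444 = 40.1396
  Treatment B, Improved: 156×142/444 = 49.8919
  Treatment B, No change: 156×168/444 = 59.0270
  Treatment B, Worsened: 156×134/444 = 47.0811
  Treatment C, Improved: 155×142/444 = 49.5721
  Treatment C, No change: 155×168/444 = 58.6486
  Treatment C, Worsened: 155×134/444 = 46.7793
Contributions (O − E)²/E:
  (47 − 42.5360)²/42.5360 = 0.4685
  (66 − 50.3243)²/50.3243 = 4.8829
  (20 − 40.1396)²/40.1396 = 10.1048
  (76 − 49.8919)²/49.8919 = 13.6622
  (33 − 59.0270)²/59.0270 = 11.4762
  (47 − 47.0811)²/47.0811 = 0.0001
  (19 − 49.5721)²/49.5721 = 18.8544
  (69 − 58.6486)²/58.6486 = 1.8270
  (67 − 46.7793)²/46.7793 = 8.7405
χ² = 0.4685 + 4.8829 + 10.1048 + 13.6622 + 11.4762 + 0.0001 + 18.8544 + 1.8270 + 8.7405 = 70.017

70.017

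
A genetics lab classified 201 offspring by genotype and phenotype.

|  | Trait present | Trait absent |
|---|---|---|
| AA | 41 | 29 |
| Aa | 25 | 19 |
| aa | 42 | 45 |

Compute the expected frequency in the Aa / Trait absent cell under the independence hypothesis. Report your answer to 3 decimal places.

20.358

Row total (Aa) = 44; column total (Trait absent) = 93; grand total N = 201.
Expected count = (row total × column total) / N = 44 × 93 / 201 = 20.358.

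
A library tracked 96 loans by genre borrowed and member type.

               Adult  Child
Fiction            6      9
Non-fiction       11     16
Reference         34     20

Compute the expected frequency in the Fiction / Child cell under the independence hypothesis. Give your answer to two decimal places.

7.03

Row total (Fiction) = 15; column total (Child) = 45; grand total N = 96.
Expected count = (row total × column total) / N = 15 × 45 / 96 = 7.03.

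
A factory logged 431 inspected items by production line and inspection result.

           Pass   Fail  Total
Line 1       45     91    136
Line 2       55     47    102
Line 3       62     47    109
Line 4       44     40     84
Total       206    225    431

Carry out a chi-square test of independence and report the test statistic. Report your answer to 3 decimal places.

17.638

Grand total N = 431.
Expected counts (row total × column total / N):
  Line 1, Pass: 136×206/431 = 65.0023
  Line 1, Fail: 136×225/431 = 70.9977
  Line 2, Pass: 102×206/431 = 48.7517
  Line 2, Fail: 102×225/431 = 53.2483
  Line 3, Pass: 109×206/431 = 52.0974
  Line 3, Fail: 109×225/431 = 56.9026
  Line 4, Pass: 84×206/431 = 40.1485
  Line 4, Fail: 84×225/431 = 43.8515
Contributions (O − E)²/E:
  (45 − 65.0023)²/65.0023 = 6.1550
  (91 − 70.9977)²/70.9977 = 5.6353
  (55 − 48.7517)²/48.7517 = 0.8008
  (47 − 53.2483)²/53.2483 = 0.7332
  (62 − 52.0974)²/52.0974 = 1.8823
  (47 − 56.9026)²/56.9026 = 1.7233
  (44 − 40.1485)²/40.1485 = 0.3695
  (40 − 43.8515)²/43.8515 = 0.3383
χ² = 6.1550 + 5.6353 + 0.8008 + 0.7332 + 1.8823 + 1.7233 + 0.3695 + 0.3383 = 17.638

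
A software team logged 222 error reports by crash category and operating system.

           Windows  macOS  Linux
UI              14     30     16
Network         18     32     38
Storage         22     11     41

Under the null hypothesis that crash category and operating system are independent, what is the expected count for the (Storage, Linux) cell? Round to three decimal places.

31.667

Row total (Storage) = 74; column total (Linux) = 95; grand total N = 222.
Expected count = (row total × column total) / N = 74 × 95 / 222 = 31.667.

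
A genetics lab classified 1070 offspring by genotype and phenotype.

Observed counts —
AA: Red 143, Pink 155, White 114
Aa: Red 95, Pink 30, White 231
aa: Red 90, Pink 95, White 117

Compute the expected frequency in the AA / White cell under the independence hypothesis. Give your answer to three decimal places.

Row total (AA) = 412; column total (White) = 462; grand total N = 1070.
Expected count = (row total × column total) / N = 412 × 462 / 1070 = 177.892.

177.892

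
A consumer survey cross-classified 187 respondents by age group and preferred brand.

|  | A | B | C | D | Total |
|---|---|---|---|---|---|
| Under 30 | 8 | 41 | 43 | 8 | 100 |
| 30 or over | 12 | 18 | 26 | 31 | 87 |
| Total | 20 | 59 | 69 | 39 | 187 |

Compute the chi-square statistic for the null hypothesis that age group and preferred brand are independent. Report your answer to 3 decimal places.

Grand total N = 187.
Expected counts (row total × column total / N):
  Under 30, A: 100×20/187 = 10.6952
  Under 30, B: 100×59/187 = 31.5508
  Under 30, C: 100×69/187 = 36.8984
  Under 30, D: 100×39/187 = 20.8556
  30 or over, A: 87×20/187 = 9.3048
  30 or over, B: 87×59/187 = 27.4492
  30 or over, C: 87×69/187 = 32.1016
  30 or over, D: 87×39/187 = 18.1444
Contributions (O − E)²/E:
  (8 − 10.6952)²/10.6952 = 0.6792
  (41 − 31.5508)²/31.5508 = 2.8300
  (43 − 36.8984)²/36.8984 = 1.0090
  (8 − 20.8556)²/20.8556 = 7.9243
  (12 − 9.3048)²/9.3048 = 0.7807
  (18 − 27.4492)²/27.4492 = 3.2528
  (26 − 32.1016)²/32.1016 = 1.1597
  (31 − 18.1444)²/18.1444 = 9.1084
χ² = 0.6792 + 2.8300 + 1.0090 + 7.9243 + 0.7807 + 3.2528 + 1.1597 + 9.1084 = 26.744

26.744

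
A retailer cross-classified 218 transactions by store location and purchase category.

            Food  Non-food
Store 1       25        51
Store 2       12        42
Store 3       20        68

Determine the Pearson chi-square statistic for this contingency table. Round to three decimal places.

Row totals: 76, 54, 88. Column totals: 57, 161. Grand total N = 218.
Expected counts (row total × column total / N):
  Store 1, Food: 76×57/218 = 19.8716
  Store 1, Non-food: 76×161/218 = 56.1284
  Store 2, Food: 54×57/218 = 14.1193
  Store 2, Non-food: 54×161/218 = 39.8807
  Store 3, Food: 88×57/218 = 23.0092
  Store 3, Non-food: 88×161/218 = 64.9908
Contributions (O − E)²/E:
  (25 − 19.8716)²/19.8716 = 1.3235
  (51 − 56.1284)²/56.1284 = 0.4686
  (12 − 14.1193)²/14.1193 = 0.3181
  (42 − 39.8807)²/39.8807 = 0.1126
  (20 − 23.0092)²/23.0092 = 0.3936
  (68 − 64.9908)²/64.9908 = 0.1393
χ² = 1.3235 + 0.4686 + 0.3181 + 0.1126 + 0.3936 + 0.1393 = 2.756

2.756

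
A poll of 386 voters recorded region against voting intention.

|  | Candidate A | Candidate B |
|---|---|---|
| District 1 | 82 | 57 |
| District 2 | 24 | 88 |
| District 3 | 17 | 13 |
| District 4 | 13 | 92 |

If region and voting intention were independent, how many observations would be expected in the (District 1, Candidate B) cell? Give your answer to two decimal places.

90.03

Row total (District 1) = 139; column total (Candidate B) = 250; grand total N = 386.
Expected count = (row total × column total) / N = 139 × 250 / 386 = 90.03.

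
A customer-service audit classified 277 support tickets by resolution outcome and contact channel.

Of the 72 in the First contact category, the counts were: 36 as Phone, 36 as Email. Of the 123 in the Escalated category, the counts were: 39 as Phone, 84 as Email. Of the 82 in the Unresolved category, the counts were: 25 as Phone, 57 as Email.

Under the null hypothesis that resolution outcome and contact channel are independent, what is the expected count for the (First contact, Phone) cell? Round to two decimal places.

Row total (First contact) = 72; column total (Phone) = 100; grand total N = 277.
Expected count = (row total × column total) / N = 72 × 100 / 277 = 25.99.

25.99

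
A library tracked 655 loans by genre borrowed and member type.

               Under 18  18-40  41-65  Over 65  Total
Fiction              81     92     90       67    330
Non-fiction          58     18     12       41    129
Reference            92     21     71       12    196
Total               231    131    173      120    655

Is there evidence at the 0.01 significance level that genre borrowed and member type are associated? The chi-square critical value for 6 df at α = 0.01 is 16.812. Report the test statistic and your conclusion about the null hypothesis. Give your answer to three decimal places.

Grand total N = 655.
Expected counts (row total × column total / N):
  Fiction, Under 18: 330×231/655 = 116.3817
  Fiction, 18-40: 330×131/655 = 66.0000
  Fiction, 41-65: 330×173/655 = 87.1603
  Fiction, Over 65: 330×120/655 = 60.4580
  Non-fiction, Under 18: 129×231/655 = 45.4947
  Non-fiction, 18-40: 129×131/655 = 25.8000
  Non-fiction, 41-65: 129×173/655 = 34.0718
  Non-fiction, Over 65: 129×120/655 = 23.6336
  Reference, Under 18: 196×231/655 = 69.1237
  Reference, 18-40: 196×131/655 = 39.2000
  Reference, 41-65: 196×173/655 = 51.7679
  Reference, Over 65: 196×120/655 = 35.9084
Contributions (O − E)²/E:
  (81 − 116.3817)²/116.3817 = 10.7565
  (92 − 66.0000)²/66.0000 = 10.2424
  (90 − 87.1603)²/87.1603 = 0.0925
  (67 − 60.4580)²/60.4580 = 0.7079
  (58 − 45.4947)²/45.4947 = 3.4374
  (18 − 25.8000)²/25.8000 = 2.3581
  (12 − 34.0718)²/34.0718 = 14.2982
  (41 − 23.6336)²/23.6336 = 12.7611
  (92 − 69.1237)²/69.1237 = 7.5708
  (21 − 39.2000)²/39.2000 = 8.4500
  (71 − 51.7679)²/51.7679 = 7.1448
  (12 − 35.9084)²/35.9084 = 15.9186
χ² = 10.7565 + 10.2424 + 0.0925 + 0.7079 + 3.4374 + 2.3581 + 14.2982 + 12.7611 + 7.5708 + 8.4500 + 7.1448 + 15.9186 = 93.738
df = (3−1)(4−1) = 6. Since 93.738 > 16.812, reject the null hypothesis of independence at α = 0.01.

93.738; reject H₀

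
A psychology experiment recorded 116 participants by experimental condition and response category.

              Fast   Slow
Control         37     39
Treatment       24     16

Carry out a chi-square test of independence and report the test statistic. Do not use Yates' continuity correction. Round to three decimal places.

1.346

Row totals: 76, 40. Column totals: 61, 55. Grand total N = 116.
Expected counts (row total × column total / N):
  Control, Fast: 76×61/116 = 39.9655
  Control, Slow: 76×55/116 = 36.0345
  Treatment, Fast: 40×61/116 = 21.0345
  Treatment, Slow: 40×55/116 = 18.9655
Contributions (O − E)²/E:
  (37 − 39.9655)²/39.9655 = 0.2200
  (39 − 36.0345)²/36.0345 = 0.2440
  (24 − 21.0345)²/21.0345 = 0.4181
  (16 − 18.9655)²/18.9655 = 0.4637
χ² = 0.2200 + 0.2440 + 0.4181 + 0.4637 = 1.346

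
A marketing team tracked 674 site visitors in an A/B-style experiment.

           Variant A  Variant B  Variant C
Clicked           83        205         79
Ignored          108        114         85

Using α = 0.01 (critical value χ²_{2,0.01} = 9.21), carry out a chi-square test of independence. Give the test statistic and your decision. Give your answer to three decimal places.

Row totals: 367, 307. Column totals: 191, 319, 164. Grand total N = 674.
Expected counts (row total × column total / N):
  Clicked, Variant A: 367×191/674 = 104.0015
  Clicked, Variant B: 367×319/674 = 173.6988
  Clicked, Variant C: 367×164/674 = 89.2997
  Ignored, Variant A: 307×191/674 = 86.9985
  Ignored, Variant B: 307×319/674 = 145.3012
  Ignored, Variant C: 307×164/674 = 74.7003
Contributions (O − E)²/E:
  (83 − 104.0015)²/104.0015 = 4.2409
  (205 − 173.6988)²/173.6988 = 5.6406
  (79 − 89.2997)²/89.2997 = 1.1880
  (108 − 86.9985)²/86.9985 = 5.0698
  (114 − 145.3012)²/145.3012 = 6.7430
  (85 − 74.7003)²/74.7003 = 1.4201
χ² = 4.2409 + 5.6406 + 1.1880 + 5.0698 + 6.7430 + 1.4201 = 24.302
df = (2−1)(3−1) = 2. Since 24.302 > 9.21, reject the null hypothesis of independence at α = 0.01.

24.302; reject H₀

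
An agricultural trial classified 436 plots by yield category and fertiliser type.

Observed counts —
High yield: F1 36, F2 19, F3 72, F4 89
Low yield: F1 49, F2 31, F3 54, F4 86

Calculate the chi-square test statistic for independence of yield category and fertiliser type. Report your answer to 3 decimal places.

Row totals: 216, 220. Column totals: 85, 50, 126, 175. Grand total N = 436.
Expected counts (row total × column total / N):
  High yield, F1: 216×85/436 = 42.1101
  High yield, F2: 216×50/436 = 24.7706
  High yield, F3: 216×126/436 = 62.4220
  High yield, F4: 216×175/436 = 86.6972
  Low yield, F1: 220×85/436 = 42.8899
  Low yield, F2: 220×50/436 = 25.2294
  Low yield, F3: 220×126/436 = 63.5780
  Low yield, F4: 220×175/436 = 88.3028
Contributions (O − E)²/E:
  (36 − 42.1101)²/42.1101 = 0.8866
  (19 − 24.7706)²/24.7706 = 1.3443
  (72 − 62.4220)²/62.4220 = 1.4696
  (89 − 86.6972)²/86.6972 = 0.0612
  (49 − 42.8899)²/42.8899 = 0.8704
  (31 − 25.2294)²/25.2294 = 1.3199
  (54 − 63.5780)²/63.5780 = 1.4429
  (86 − 88.3028)²/88.3028 = 0.0601
χ² = 0.8866 + 1.3443 + 1.4696 + 0.0612 + 0.8704 + 1.3199 + 1.4429 + 0.0601 = 7.455

7.455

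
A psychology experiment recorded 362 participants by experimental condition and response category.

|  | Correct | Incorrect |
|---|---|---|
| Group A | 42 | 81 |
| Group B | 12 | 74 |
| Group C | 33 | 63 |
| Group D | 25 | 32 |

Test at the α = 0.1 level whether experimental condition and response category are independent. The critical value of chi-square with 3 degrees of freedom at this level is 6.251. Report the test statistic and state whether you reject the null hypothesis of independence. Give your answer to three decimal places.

Row totals: 123, 86, 96, 57. Column totals: 112, 250. Grand total N = 362.
Expected counts (row total × column total / N):
  Group A, Correct: 123×112/362 = 38.05525
  Group A, Incorrect: 123×250/362 = 84.94475
  Group B, Correct: 86×112/362 = 26.60773
  Group B, Incorrect: 86×250/362 = 59.39227
  Group C, Correct: 96×112/362 = 29.70166
  Group C, Incorrect: 96×250/362 = 66.29834
  Group D, Correct: 57×112/362 = 17.63536
  Group D, Incorrect: 57×250/362 = 39.36464
Contributions (O − E)²/E:
  (42 − 38.05525)²/38.05525 = 0.4089
  (81 − 84.94475)²/84.94475 = 0.1832
  (12 − 26.60773)²/26.60773 = 8.0197
  (74 − 59.39227)²/59.39227 = 3.5928
  (33 − 29.70166)²/29.70166 = 0.3663
  (63 − 66.29834)²/66.29834 = 0.1641
  (25 − 17.63536)²/17.63536 = 3.0755
  (32 − 39.36464)²/39.36464 = 1.3778
χ² = 0.4089 + 0.1832 + 8.0197 + 3.5928 + 0.3663 + 0.1641 + 3.0755 + 1.3778 = 17.188
df = (4−1)(2−1) = 3. Since 17.188 > 6.251, reject the null hypothesis of independence at α = 0.1.

17.188; reject H₀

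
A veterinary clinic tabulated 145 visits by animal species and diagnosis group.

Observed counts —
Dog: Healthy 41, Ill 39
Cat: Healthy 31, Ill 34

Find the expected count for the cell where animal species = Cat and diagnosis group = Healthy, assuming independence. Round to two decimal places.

Row total (Cat) = 65; column total (Healthy) = 72; grand total N = 145.
Expected count = (row total × column total) / N = 65 × 72 / 145 = 32.28.

32.28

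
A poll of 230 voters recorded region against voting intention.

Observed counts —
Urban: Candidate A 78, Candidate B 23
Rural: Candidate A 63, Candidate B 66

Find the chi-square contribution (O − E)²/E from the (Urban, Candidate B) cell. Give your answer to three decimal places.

Row total (Urban) = 101; column total (Candidate B) = 89; N = 230.
Expected count E = 101 × 89 / 230 = 39.0826.
Contribution = (O − E)²/E = (23 − 39.0826)² / 39.0826 = 6.618.

6.618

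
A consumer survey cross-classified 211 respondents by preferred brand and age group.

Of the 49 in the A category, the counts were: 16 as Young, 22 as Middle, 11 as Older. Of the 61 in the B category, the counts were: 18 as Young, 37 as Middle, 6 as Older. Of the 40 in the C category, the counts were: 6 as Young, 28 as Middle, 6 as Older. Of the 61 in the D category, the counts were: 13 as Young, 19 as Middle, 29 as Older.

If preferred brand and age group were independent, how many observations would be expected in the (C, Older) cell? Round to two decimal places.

Row total (C) = 40; column total (Older) = 52; grand total N = 211.
Expected count = (row total × column total) / N = 40 × 52 / 211 = 9.86.

9.86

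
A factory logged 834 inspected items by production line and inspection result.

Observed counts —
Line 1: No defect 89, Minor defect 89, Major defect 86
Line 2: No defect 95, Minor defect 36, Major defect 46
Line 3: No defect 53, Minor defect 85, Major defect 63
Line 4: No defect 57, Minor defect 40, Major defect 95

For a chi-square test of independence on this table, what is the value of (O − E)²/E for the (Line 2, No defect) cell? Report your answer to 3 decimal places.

17.037

Row total (Line 2) = 177; column total (No defect) = 294; N = 834.
Expected count E = 177 × 294 / 834 = 62.3957.
Contribution = (O − E)²/E = (95 − 62.3957)² / 62.3957 = 17.037.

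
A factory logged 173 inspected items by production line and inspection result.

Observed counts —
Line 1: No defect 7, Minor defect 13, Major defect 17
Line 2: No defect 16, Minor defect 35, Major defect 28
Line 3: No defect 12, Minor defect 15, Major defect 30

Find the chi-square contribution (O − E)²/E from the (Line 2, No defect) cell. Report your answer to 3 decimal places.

Row total (Line 2) = 79; column total (No defect) = 35; N = 173.
Expected count E = 79 × 35 / 173 = 15.9827.
Contribution = (O − E)²/E = (16 − 15.9827)² / 15.9827 = 0.000.

0.000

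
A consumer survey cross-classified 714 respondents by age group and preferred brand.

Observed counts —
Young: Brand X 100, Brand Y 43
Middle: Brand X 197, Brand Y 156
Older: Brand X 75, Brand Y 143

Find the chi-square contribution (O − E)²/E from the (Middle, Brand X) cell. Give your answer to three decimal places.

Row total (Middle) = 353; column total (Brand X) = 372; N = 714.
Expected count E = 353 × 372 / 714 = 183.9160.
Contribution = (O − E)²/E = (197 − 183.9160)² / 183.9160 = 0.931.

0.931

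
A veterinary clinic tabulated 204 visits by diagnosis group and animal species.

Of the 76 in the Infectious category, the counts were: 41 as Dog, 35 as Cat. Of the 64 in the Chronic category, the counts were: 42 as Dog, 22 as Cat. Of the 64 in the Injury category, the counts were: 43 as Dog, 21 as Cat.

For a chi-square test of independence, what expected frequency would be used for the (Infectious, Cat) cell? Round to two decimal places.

29.06

Row total (Infectious) = 76; column total (Cat) = 78; grand total N = 204.
Expected count = (row total × column total) / N = 76 × 78 / 204 = 29.06.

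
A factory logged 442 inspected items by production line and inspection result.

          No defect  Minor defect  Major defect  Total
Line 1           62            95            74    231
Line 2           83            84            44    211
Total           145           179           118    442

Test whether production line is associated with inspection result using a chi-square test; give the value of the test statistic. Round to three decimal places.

10.461

Grand total N = 442.
Expected counts (row total × column total / N):
  Line 1, No defect: 231×145/442 = 75.7805
  Line 1, Minor defect: 231×179/442 = 93.5498
  Line 1, Major defect: 231×118/442 = 61.6697
  Line 2, No defect: 211×145/442 = 69.2195
  Line 2, Minor defect: 211×179/442 = 85.4502
  Line 2, Major defect: 211×118/442 = 56.3303
Contributions (O − E)²/E:
  (62 − 75.7805)²/75.7805 = 2.5060
  (95 − 93.5498)²/93.5498 = 0.0225
  (74 − 61.6697)²/61.6697 = 2.4653
  (83 − 69.2195)²/69.2195 = 2.7435
  (84 − 85.4502)²/85.4502 = 0.0246
  (44 − 56.3303)²/56.3303 = 2.6990
χ² = 2.5060 + 0.0225 + 2.4653 + 2.7435 + 0.0246 + 2.6990 = 10.461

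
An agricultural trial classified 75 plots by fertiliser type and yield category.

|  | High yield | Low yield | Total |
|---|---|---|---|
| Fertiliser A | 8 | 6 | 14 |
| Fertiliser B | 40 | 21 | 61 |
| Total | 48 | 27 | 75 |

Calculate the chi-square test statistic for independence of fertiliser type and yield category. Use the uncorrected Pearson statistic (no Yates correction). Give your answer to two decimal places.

Grand total N = 75.
Expected counts (row total × column total / N):
  Fertiliser A, High yield: 14×48/75 = 8.960
  Fertiliser A, Low yield: 14×27/75 = 5.040
  Fertiliser B, High yield: 61×48/75 = 39.040
  Fertiliser B, Low yield: 61×27/75 = 21.960
Contributions (O − E)²/E:
  (8 − 8.960)²/8.960 = 0.1029
  (6 − 5.040)²/5.040 = 0.1829
  (40 − 39.040)²/39.040 = 0.0236
  (21 − 21.960)²/21.960 = 0.0420
χ² = 0.1029 + 0.1829 + 0.0236 + 0.0420 = 0.35

0.35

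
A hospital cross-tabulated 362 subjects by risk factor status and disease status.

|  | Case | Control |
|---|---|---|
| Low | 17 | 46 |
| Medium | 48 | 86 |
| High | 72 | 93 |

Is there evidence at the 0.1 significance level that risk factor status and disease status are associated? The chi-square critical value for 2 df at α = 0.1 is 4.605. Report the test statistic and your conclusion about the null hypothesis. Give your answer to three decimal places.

5.745; reject H₀

Row totals: 63, 134, 165. Column totals: 137, 225. Grand total N = 362.
Expected counts (row total × column total / N):
  Low, Case: 63×137/362 = 23.8425
  Low, Control: 63×225/362 = 39.1575
  Medium, Case: 134×137/362 = 50.7127
  Medium, Control: 134×225/362 = 83.2873
  High, Case: 165×137/362 = 62.4448
  High, Control: 165×225/362 = 102.5552
Contributions (O − E)²/E:
  (17 − 23.8425)²/23.8425 = 1.9637
  (46 − 39.1575)²/39.1575 = 1.1957
  (48 − 50.7127)²/50.7127 = 0.1451
  (86 − 83.2873)²/83.2873 = 0.0884
  (72 − 62.4448)²/62.4448 = 1.4621
  (93 − 102.5552)²/102.5552 = 0.8903
χ² = 1.9637 + 1.1957 + 0.1451 + 0.0884 + 1.4621 + 0.8903 = 5.745
df = (3−1)(2−1) = 2. Since 5.745 > 4.605, reject the null hypothesis of independence at α = 0.1.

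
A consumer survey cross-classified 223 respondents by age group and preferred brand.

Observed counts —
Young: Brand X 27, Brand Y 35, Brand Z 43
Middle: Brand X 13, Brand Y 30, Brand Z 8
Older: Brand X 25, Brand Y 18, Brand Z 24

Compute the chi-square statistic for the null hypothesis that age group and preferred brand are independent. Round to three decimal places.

Row totals: 105, 51, 67. Column totals: 65, 83, 75. Grand total N = 223.
Expected counts (row total × column total / N):
  Young, Brand X: 105×65/223 = 30.6054
  Young, Brand Y: 105×83/223 = 39.0807
  Young, Brand Z: 105×75/223 = 35.3139
  Middle, Brand X: 51×65/223 = 14.8655
  Middle, Brand Y: 51×83/223 = 18.9821
  Middle, Brand Z: 51×75/223 = 17.1525
  Older, Brand X: 67×65/223 = 19.5291
  Older, Brand Y: 67×83/223 = 24.9372
  Older, Brand Z: 67×75/223 = 22.5336
Contributions (O − E)²/E:
  (27 − 30.6054)²/30.6054 = 0.4247
  (35 − 39.0807)²/39.0807 = 0.4261
  (43 − 35.3139)²/35.3139 = 1.6729
  (13 − 14.8655)²/14.8655 = 0.2341
  (30 − 18.9821)²/18.9821 = 6.3952
  (8 − 17.1525)²/17.1525 = 4.8837
  (25 − 19.5291)²/19.5291 = 1.5326
  (18 − 24.9372)²/24.9372 = 1.9298
  (24 − 22.5336)²/22.5336 = 0.0954
χ² = 0.4247 + 0.4261 + 1.6729 + 0.2341 + 6.3952 + 4.8837 + 1.5326 + 1.9298 + 0.0954 = 17.595

17.595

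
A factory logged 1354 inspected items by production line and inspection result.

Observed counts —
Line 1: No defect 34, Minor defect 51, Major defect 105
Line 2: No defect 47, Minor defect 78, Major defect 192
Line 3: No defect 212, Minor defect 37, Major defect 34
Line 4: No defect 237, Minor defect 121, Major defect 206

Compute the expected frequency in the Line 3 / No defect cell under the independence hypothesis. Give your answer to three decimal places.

110.775

Row total (Line 3) = 283; column total (No defect) = 530; grand total N = 1354.
Expected count = (row total × column total) / N = 283 × 530 / 1354 = 110.775.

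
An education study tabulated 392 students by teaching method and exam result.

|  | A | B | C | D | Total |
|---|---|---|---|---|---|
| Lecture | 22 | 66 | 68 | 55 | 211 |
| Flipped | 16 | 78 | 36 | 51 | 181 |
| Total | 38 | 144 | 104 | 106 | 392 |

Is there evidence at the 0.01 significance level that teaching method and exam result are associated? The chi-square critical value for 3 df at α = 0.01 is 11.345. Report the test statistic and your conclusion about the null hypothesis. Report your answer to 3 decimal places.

9.705; fail to reject H₀

Grand total N = 392.
Expected counts (row total × column total / N):
  Lecture, A: 211×38/392 = 20.4541
  Lecture, B: 211×144/392 = 77.5102
  Lecture, C: 211×104/392 = 55.9796
  Lecture, D: 211×106/392 = 57.0561
  Flipped, A: 181×38/392 = 17.5459
  Flipped, B: 181×144/392 = 66.4898
  Flipped, C: 181×104/392 = 48.0204
  Flipped, D: 181×106/392 = 48.9439
Contributions (O − E)²/E:
  (22 − 20.4541)²/20.4541 = 0.1168
  (66 − 77.5102)²/77.5102 = 1.7093
  (68 − 55.9796)²/55.9796 = 2.5811
  (55 − 57.0561)²/57.0561 = 0.0741
  (16 − 17.5459)²/17.5459 = 0.1362
  (78 − 66.4898)²/66.4898 = 1.9926
  (36 − 48.0204)²/48.0204 = 3.0089
  (51 − 48.9439)²/48.9439 = 0.0864
χ² = 0.1168 + 1.7093 + 2.5811 + 0.0741 + 0.1362 + 1.9926 + 3.0089 + 0.0864 = 9.705
df = (2−1)(4−1) = 3. Since 9.705 < 11.345, fail to reject the null hypothesis of independence at α = 0.01.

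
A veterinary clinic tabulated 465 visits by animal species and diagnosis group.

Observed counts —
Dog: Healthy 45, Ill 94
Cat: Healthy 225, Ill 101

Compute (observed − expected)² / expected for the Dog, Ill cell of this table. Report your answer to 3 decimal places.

21.876

Row total (Dog) = 139; column total (Ill) = 195; N = 465.
Expected count E = 139 × 195 / 465 = 58.2903.
Contribution = (O − E)²/E = (94 − 58.2903)² / 58.2903 = 21.876.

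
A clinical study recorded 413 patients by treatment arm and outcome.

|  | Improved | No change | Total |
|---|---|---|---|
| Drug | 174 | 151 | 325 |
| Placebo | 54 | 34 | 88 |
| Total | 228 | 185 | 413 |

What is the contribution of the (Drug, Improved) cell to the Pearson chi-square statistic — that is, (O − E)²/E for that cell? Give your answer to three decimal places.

Row total (Drug) = 325; column total (Improved) = 228; N = 413.
Expected count E = 325 × 228 / 413 = 179.4189.
Contribution = (O − E)²/E = (174 − 179.4189)² / 179.4189 = 0.164.

0.164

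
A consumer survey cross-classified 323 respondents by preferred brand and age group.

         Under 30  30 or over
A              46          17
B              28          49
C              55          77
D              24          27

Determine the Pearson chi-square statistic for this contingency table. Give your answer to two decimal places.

Row totals: 63, 77, 132, 51. Column totals: 153, 170. Grand total N = 323.
Expected counts (row total × column total / N):
  A, Under 30: 63×153/323 = 29.842
  A, 30 or over: 63×170/323 = 33.158
  B, Under 30: 77×153/323 = 36.474
  B, 30 or over: 77×170/323 = 40.526
  C, Under 30: 132×153/323 = 62.526
  C, 30 or over: 132×170/323 = 69.474
  D, Under 30: 51×153/323 = 24.158
  D, 30 or over: 51×170/323 = 26.842
Contributions (O − E)²/E:
  (46 − 29.842)²/29.842 = 8.7488
  (17 − 33.158)²/33.158 = 7.8738
  (28 − 36.474)²/36.474 = 1.9688
  (49 − 40.526)²/40.526 = 1.7719
  (55 − 62.526)²/62.526 = 0.9059
  (77 − 69.474)²/69.474 = 0.8153
  (24 − 24.158)²/24.158 = 0.0010
  (27 − 26.842)²/26.842 = 0.0009
χ² = 8.7488 + 7.8738 + 1.9688 + 1.7719 + 0.9059 + 0.8153 + 0.0010 + 0.0009 = 22.09

22.09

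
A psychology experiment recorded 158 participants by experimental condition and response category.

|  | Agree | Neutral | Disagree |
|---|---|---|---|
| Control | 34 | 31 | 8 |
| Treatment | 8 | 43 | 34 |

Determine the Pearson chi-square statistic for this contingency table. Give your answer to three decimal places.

Row totals: 73, 85. Column totals: 42, 74, 42. Grand total N = 158.
Expected counts (row total × column total / N):
  Control, Agree: 73×42/158 = 19.4051
  Control, Neutral: 73×74/158 = 34.1899
  Control, Disagree: 73×42/158 = 19.4051
  Treatment, Agree: 85×42/158 = 22.5949
  Treatment, Neutral: 85×74/158 = 39.8101
  Treatment, Disagree: 85×42/158 = 22.5949
Contributions (O − E)²/E:
  (34 − 19.4051)²/19.4051 = 10.9771
  (31 − 34.1899)²/34.1899 = 0.2976
  (8 − 19.4051)²/19.4051 = 6.7032
  (8 − 22.5949)²/22.5949 = 9.4274
  (43 − 39.8101)²/39.8101 = 0.2556
  (34 − 22.5949)²/22.5949 = 5.7569
χ² = 10.9771 + 0.2976 + 6.7032 + 9.4274 + 0.2556 + 5.7569 = 33.418

33.418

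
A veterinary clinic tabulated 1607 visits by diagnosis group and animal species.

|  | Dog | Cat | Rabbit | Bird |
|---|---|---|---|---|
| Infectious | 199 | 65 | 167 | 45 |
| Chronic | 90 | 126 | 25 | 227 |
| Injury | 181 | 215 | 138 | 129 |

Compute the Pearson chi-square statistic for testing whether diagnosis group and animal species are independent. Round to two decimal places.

341.53

Row totals: 476, 468, 663. Column totals: 470, 406, 330, 401. Grand total N = 1607.
Expected counts (row total × column total / N):
  Infectious, Dog: 476×470/1607 = 139.2159
  Infectious, Cat: 476×406/1607 = 120.2589
  Infectious, Rabbit: 476×330/1607 = 97.7474
  Infectious, Bird: 476×401/1607 = 118.7778
  Chronic, Dog: 468×470/1607 = 136.8762
  Chronic, Cat: 468×406/1607 = 118.2377
  Chronic, Rabbit: 468×330/1607 = 96.1045
  Chronic, Bird: 468×401/1607 = 116.7816
  Injury, Dog: 663×470/1607 = 193.9079
  Injury, Cat: 663×406/1607 = 167.5034
  Injury, Rabbit: 663×330/1607 = 136.1481
  Injury, Bird: 663×401/1607 = 165.4406
Contributions (O − E)²/E:
  (199 − 139.2159)²/139.2159 = 25.6734
  (65 − 120.2589)²/120.2589 = 25.3914
  (167 − 97.7474)²/97.7474 = 49.0645
  (45 − 118.7778)²/118.7778 = 45.8264
  (90 − 136.8762)²/136.8762 = 16.0538
  (126 − 118.2377)²/118.2377 = 0.5096
  (25 − 96.1045)²/96.1045 = 52.6078
  (227 − 116.7816)²/116.7816 = 104.0241
  (181 − 193.9079)²/193.9079 = 0.8592
  (215 − 167.5034)²/167.5034 = 13.4679
  (138 − 136.1481)²/136.1481 = 0.0252
  (129 − 165.4406)²/165.4406 = 8.0266
χ² = 25.6734 + 25.3914 + 49.0645 + 45.8264 + 16.0538 + 0.5096 + 52.6078 + 104.0241 + 0.8592 + 13.4679 + 0.0252 + 8.0266 = 341.53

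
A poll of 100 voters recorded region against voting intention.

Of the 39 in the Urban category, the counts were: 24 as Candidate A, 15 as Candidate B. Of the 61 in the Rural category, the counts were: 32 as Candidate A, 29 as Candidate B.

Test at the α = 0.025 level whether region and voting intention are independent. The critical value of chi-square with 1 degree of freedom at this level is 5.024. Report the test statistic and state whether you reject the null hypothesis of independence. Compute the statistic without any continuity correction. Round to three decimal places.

Row totals: 39, 61. Column totals: 56, 44. Grand total N = 100.
Expected counts (row total × column total / N):
  Urban, Candidate A: 39×56/100 = 21.8400
  Urban, Candidate B: 39×44/100 = 17.1600
  Rural, Candidate A: 61×56/100 = 34.1600
  Rural, Candidate B: 61×44/100 = 26.8400
Contributions (O − E)²/E:
  (24 − 21.8400)²/21.8400 = 0.2136
  (15 − 17.1600)²/17.1600 = 0.2719
  (32 − 34.1600)²/34.1600 = 0.1366
  (29 − 26.8400)²/26.8400 = 0.1738
χ² = 0.2136 + 0.2719 + 0.1366 + 0.1738 = 0.796
df = (2−1)(2−1) = 1. Since 0.796 < 5.024, fail to reject the null hypothesis of independence at α = 0.025.

0.796; fail to reject H₀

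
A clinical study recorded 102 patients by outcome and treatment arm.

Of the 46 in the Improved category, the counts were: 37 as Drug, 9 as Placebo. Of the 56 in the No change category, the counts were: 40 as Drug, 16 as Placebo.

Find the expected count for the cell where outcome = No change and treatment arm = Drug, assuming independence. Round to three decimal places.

42.275

Row total (No change) = 56; column total (Drug) = 77; grand total N = 102.
Expected count = (row total × column total) / N = 56 × 77 / 102 = 42.275.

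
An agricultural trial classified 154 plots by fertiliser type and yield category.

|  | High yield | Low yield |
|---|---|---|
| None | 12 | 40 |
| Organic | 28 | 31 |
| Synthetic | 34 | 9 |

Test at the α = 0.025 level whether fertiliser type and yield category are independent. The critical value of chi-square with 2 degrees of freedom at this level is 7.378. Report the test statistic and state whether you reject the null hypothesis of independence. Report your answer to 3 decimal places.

Row totals: 52, 59, 43. Column totals: 74, 80. Grand total N = 154.
Expected counts (row total × column total / N):
  None, High yield: 52×74/154 = 24.9870
  None, Low yield: 52×80/154 = 27.0130
  Organic, High yield: 59×74/154 = 28.3506
  Organic, Low yield: 59×80/154 = 30.6494
  Synthetic, High yield: 43×74/154 = 20.6623
  Synthetic, Low yield: 43×80/154 = 22.3377
Contributions (O − E)²/E:
  (12 − 24.9870)²/24.9870 = 6.7500
  (40 − 27.0130)²/27.0130 = 6.2437
  (28 − 28.3506)²/28.3506 = 0.0043
  (31 − 30.6494)²/30.6494 = 0.0040
  (34 − 20.6623)²/20.6623 = 8.6096
  (9 − 22.3377)²/22.3377 = 7.9639
χ² = 6.7500 + 6.2437 + 0.0043 + 0.0040 + 8.6096 + 7.9639 = 29.575
df = (3−1)(2−1) = 2. Since 29.575 > 7.378, reject the null hypothesis of independence at α = 0.025.

29.575; reject H₀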